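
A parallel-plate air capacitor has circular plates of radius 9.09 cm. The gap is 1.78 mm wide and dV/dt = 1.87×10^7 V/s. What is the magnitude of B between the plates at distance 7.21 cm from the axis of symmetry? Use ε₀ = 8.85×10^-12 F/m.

With E = V/d, dE/dt = 1.051×10^10 V/(m·s) and πR² = 0.02596 m², giving I_d = ε₀ πR² dE/dt = 2.415×10^-3 A.
∮B·dl = μ₀ I_d,enc with I_d,enc = I_d r²/R² = 1.519×10^-3 A; so B = μ₀ I_d,enc/(2πr) = 4.21×10^-9 T.

4.21×10^-9 T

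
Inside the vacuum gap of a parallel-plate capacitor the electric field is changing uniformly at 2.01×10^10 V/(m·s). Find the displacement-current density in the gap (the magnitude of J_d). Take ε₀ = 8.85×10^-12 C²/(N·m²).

0.178 A/m²

J_d = ε₀ ∂E/∂t, so J_d = 0.178 A/m².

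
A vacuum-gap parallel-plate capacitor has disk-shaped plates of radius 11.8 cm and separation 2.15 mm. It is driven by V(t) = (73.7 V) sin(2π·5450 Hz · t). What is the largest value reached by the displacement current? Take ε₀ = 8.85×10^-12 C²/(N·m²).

4.54×10^-4 A

(dE/dt)_max = V₀ω/d = 1.174×10^9 V/(m·s); ω = 2πf = 3.424×10^4 rad/s.
I_d,max = ε₀ A (dE/dt)_max = (8.85×10^-12)(0.04374)(1.174×10^9) = 4.54×10^-4 A.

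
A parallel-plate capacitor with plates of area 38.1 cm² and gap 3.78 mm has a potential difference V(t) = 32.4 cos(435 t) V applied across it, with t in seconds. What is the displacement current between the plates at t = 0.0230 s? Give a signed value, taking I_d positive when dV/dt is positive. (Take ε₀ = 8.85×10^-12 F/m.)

dV/dt = (32.4)(435)·−sin(10.005) = 7726 V/s.
I_d = C dV/dt with C = ε₀A/d = (8.85×10^-12)(3.81×10^-3)/(3.78×10^-3) = 8.920×10^-12 F, so I_d = (8.920×10^-12)(7726) = 6.89×10^-8 A.

6.89×10^-8 A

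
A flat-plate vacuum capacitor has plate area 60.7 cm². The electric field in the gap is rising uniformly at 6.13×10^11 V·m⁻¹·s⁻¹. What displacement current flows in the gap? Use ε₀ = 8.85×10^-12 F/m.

With a uniform field, Φ_E = EA, so I_d = ε₀ A dE/dt = 0.0329 A.

0.0329 A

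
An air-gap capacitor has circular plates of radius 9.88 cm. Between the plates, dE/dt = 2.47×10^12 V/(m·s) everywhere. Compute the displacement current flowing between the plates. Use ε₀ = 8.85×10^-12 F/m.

0.670 A

With a uniform field, Φ_E = EA, so I_d = ε₀ A dE/dt = 0.670 A.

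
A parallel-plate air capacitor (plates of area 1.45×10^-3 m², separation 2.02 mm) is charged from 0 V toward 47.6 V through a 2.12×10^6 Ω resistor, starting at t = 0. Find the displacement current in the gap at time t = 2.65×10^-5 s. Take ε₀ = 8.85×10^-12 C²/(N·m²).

3.14×10^-6 A

C = ε₀A/d = (8.85×10^-12)(1.45×10^-3)/(2.02×10^-3) = 6.353×10^-12 F, so τ = RC = 1.347×10^-5 s.
The conduction current is I(t) = (V₀/R) e^(−t/τ), and the displacement current between the plates equals it.
t/τ = 1.967; I_d = (47.6/2.12×10^6) · e^(−1.967) = (2.245×10^-5)(0.1399) = 3.14×10^-6 A.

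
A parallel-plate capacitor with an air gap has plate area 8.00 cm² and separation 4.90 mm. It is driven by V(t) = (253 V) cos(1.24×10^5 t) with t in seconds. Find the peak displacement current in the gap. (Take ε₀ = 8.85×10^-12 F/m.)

4.53×10^-5 A

The displacement current equals the conduction current C dV/dt, which peaks at C V₀ ω.
With C = ε₀A/d = (8.85×10^-12)(8.00×10^-4)/(4.90×10^-3) = 1.445×10^-12 F and ω = 1.24×10^5 rad/s, I_d,max = (1.445×10^-12)(253)(1.24×10^5) = 4.53×10^-5 A.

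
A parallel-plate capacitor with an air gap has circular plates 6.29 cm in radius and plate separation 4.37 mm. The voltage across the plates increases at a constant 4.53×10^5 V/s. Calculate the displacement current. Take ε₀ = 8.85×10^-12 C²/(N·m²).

1.14×10^-5 A

E = V/d so dE/dt = (dV/dt)/d = 1.037×10^8 V/(m·s), and I_d = ε₀ A dE/dt = (8.85×10^-12)(0.01243)(1.037×10^8) = 1.14×10^-5 A.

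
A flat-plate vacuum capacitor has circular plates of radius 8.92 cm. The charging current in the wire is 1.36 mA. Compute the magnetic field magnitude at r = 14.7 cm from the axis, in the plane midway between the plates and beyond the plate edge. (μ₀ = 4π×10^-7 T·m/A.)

Between the plates the displacement current equals the wire current: I_d = 1.36 mA = 1.36×10^-3 A.
With r > R the enclosed displacement current is the full I_d; B = μ₀ I_d / (2πr) = 1.85×10^-9 T.

1.85×10^-9 T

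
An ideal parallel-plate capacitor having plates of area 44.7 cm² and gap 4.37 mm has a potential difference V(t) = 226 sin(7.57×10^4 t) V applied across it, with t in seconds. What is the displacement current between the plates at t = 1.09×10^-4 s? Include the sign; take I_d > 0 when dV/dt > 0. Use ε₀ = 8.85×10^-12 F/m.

-5.99×10^-5 A

dV/dt = (226)(7.57×10^4)·cos(8.2513) = -6.620×10^6 V/s.
I_d = C dV/dt with C = ε₀A/d = (8.85×10^-12)(4.47×10^-3)/(4.37×10^-3) = 9.053×10^-12 F, so I_d = (9.053×10^-12)(-6.620×10^6) = -5.99×10^-5 A.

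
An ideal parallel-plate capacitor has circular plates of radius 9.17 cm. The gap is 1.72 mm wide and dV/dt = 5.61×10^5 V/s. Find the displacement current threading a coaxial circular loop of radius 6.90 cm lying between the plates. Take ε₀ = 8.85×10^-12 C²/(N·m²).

4.32×10^-5 A

I_d = C dV/dt with C = ε₀πR²/d = 1.359×10^-10 F, so I_d = (1.359×10^-10)(5.61×10^5) = 7.624×10^-5 A.
Through an area πr² the displacement current is I_d·(πr²/πR²) = I_d (r/R)² = 4.32×10^-5 A.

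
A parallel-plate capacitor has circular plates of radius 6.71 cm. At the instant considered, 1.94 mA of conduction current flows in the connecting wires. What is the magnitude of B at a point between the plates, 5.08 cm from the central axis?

By continuity the displacement current in the gap matches the conduction current: I_d = 1.94×10^-3 A.
An Ampèrian loop of radius r encloses a fraction (r/R)² of I_d. Then B·2πr = μ₀ I_d (r/R)², giving B = μ₀ I_d r/(2πR²) = 4.38×10^-9 T.

4.38×10^-9 T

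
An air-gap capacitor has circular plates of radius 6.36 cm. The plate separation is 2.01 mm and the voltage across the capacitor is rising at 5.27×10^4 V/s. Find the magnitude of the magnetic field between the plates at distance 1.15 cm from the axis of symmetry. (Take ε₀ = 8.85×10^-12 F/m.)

With E = V/d, dE/dt = 2.622×10^7 V/(m·s) and πR² = 0.01271 m², giving I_d = ε₀ πR² dE/dt = 2.949×10^-6 A.
An Ampèrian loop of radius r encloses a fraction (r/R)² of I_d. Then B·2πr = μ₀ I_d (r/R)², giving B = μ₀ I_d r/(2πR²) = 1.68×10^-12 T.

1.68×10^-12 T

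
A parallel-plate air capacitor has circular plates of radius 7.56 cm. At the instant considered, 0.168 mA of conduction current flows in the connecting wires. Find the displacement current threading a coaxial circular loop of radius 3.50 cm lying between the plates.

3.60×10^-5 A

Between the plates the displacement current equals the wire current: I_d = 0.168 mA = 1.68×10^-4 A.
Through an area πr² the displacement current is I_d·(πr²/πR²) = I_d (r/R)² = 3.60×10^-5 A.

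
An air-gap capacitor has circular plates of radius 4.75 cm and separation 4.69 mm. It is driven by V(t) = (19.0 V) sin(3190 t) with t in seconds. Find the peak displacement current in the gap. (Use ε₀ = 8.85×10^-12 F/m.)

8.11×10^-7 A

The displacement current equals the conduction current C dV/dt, which peaks at C V₀ ω.
With C = ε₀A/d = (8.85×10^-12)(7.088×10^-3)/(4.69×10^-3) = 1.338×10^-11 F and ω = 3190 rad/s, I_d,max = (1.338×10^-11)(19.0)(3190) = 8.11×10^-7 A.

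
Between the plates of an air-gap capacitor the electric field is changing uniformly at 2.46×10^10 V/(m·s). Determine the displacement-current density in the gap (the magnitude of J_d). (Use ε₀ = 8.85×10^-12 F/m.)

0.218 A/m²

J_d = ε₀ dE/dt = (8.85×10^-12)(2.46×10^10) = 0.218 A/m².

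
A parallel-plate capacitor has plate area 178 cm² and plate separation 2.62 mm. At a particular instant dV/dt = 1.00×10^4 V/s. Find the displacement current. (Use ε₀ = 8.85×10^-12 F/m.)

C = ε₀A/d = (8.85×10^-12)(0.0178)/(2.62×10^-3) = 6.013×10^-11 F.
I_d = C dV/dt = (6.013×10^-11)(1.00×10^4) = 6.01×10^-7 A.

6.01×10^-7 A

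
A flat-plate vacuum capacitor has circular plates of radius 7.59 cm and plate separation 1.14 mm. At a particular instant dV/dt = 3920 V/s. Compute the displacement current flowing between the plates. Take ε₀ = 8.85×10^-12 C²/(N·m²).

E = V/d so dE/dt = (dV/dt)/d = 3.439×10^6 V/(m·s), and I_d = ε₀ A dE/dt = (8.85×10^-12)(0.01810)(3.439×10^6) = 5.51×10^-7 A.

5.51×10^-7 A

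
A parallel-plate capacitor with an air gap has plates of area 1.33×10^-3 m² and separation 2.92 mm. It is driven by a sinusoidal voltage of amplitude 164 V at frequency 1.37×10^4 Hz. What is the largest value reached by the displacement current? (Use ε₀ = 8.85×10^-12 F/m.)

5.69×10^-5 A

(dE/dt)_max = V₀ω/d = 4.835×10^9 V/(m·s); ω = 2πf = 8.608×10^4 rad/s.
I_d,max = ε₀ A (dE/dt)_max = (8.85×10^-12)(1.33×10^-3)(4.835×10^9) = 5.69×10^-5 A.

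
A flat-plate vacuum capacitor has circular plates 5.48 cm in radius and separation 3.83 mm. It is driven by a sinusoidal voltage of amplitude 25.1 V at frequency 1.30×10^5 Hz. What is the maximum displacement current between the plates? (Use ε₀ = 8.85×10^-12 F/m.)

4.47×10^-4 A

The displacement current equals the conduction current C dV/dt, which peaks at C V₀ ω.
With C = ε₀A/d = (8.85×10^-12)(9.434×10^-3)/(3.83×10^-3) = 2.180×10^-11 F and ω = 2πf = 8.168×10^5 rad/s, I_d,max = (2.180×10^-11)(25.1)(8.168×10^5) = 4.47×10^-4 A.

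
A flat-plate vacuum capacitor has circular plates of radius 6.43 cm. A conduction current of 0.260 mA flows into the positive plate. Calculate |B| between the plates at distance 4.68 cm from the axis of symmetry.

5.89×10^-10 T

Between the plates the displacement current equals the wire current: I_d = 0.260 mA = 2.60×10^-4 A.
For r < R the Ampère–Maxwell law gives B(2πr) = μ₀ I_d (r²/R²), so B = μ₀ I_d r/(2πR²) = (4π×10^-7)(2.60×10^-4)(0.0468)/(2π·0.0643²) = 5.89×10^-10 T.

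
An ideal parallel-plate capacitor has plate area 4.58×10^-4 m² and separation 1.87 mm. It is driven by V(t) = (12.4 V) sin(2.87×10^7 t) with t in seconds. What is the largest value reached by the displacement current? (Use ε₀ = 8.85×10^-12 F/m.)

7.71×10^-4 A

(dE/dt)_max = V₀ω/d = 1.903×10^11 V/(m·s); ω = 2.87×10^7 rad/s.
I_d,max = ε₀ A (dE/dt)_max = (8.85×10^-12)(4.58×10^-4)(1.903×10^11) = 7.71×10^-4 A.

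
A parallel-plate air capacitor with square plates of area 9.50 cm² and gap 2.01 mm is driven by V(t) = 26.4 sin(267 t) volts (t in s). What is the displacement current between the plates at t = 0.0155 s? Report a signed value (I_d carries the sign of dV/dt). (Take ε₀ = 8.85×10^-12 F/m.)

dV/dt = (26.4)(267)·cos(4.1385) = -3827 V/s.
I_d = C dV/dt with C = ε₀A/d = (8.85×10^-12)(9.50×10^-4)/(2.01×10^-3) = 4.183×10^-12 F, so I_d = (4.183×10^-12)(-3827) = -1.60×10^-8 A.

-1.60×10^-8 A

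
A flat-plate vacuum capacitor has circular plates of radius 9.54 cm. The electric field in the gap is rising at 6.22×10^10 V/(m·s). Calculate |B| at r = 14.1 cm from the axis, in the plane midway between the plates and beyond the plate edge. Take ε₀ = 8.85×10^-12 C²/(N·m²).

Through the whole plate area (πR² = 0.02859 m²), I_d = ε₀ πR² dE/dt = 0.01574 A.
Outside the plates the loop encloses all of I_d, so B·2πr = μ₀ I_d and B = 2.23×10^-8 T.

2.23×10^-8 T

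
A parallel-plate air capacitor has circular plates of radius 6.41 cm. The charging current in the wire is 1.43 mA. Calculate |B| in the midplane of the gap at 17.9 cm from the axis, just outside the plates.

Between the plates the displacement current equals the wire current: I_d = 1.43 mA = 1.43×10^-3 A.
With r > R the enclosed displacement current is the full I_d; B = μ₀ I_d / (2πr) = 1.60×10^-9 T.

1.60×10^-9 T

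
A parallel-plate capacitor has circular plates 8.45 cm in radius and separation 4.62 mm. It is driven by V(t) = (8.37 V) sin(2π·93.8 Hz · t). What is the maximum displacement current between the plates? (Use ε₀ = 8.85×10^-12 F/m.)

2.12×10^-7 A

C = ε₀A/d = (8.85×10^-12)(0.02243)/(4.62×10^-3) = 4.297×10^-11 F; ω = 2πf = 589.4 rad/s.
I_d = C dV/dt, so |I_d|_max = C V₀ ω = (4.297×10^-11)(8.37)(589.4) = 2.12×10^-7 A.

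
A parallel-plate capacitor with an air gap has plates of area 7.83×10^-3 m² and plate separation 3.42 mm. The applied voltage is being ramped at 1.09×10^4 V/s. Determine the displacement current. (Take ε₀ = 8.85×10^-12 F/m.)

2.21×10^-7 A

C = ε₀A/d = (8.85×10^-12)(7.83×10^-3)/(3.42×10^-3) = 2.026×10^-11 F.
I_d = C dV/dt = (2.026×10^-11)(1.09×10^4) = 2.21×10^-7 A.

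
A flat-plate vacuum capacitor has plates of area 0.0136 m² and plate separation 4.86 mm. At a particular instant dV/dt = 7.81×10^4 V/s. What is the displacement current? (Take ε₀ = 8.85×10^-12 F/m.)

1.93×10^-6 A

C = ε₀A/d = (8.85×10^-12)(0.0136)/(4.86×10^-3) = 2.477×10^-11 F.
I_d = C dV/dt = (2.477×10^-11)(7.81×10^4) = 1.93×10^-6 A.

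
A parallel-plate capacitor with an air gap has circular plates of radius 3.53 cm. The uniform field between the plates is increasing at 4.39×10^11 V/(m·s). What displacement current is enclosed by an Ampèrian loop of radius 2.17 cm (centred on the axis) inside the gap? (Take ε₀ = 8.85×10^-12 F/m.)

I_d = ε₀ dΦ_E/dt = ε₀ πR² (dE/dt) = (8.85×10^-12)(3.915×10^-3)(4.39×10^11) = 0.01521 A through the full plate area.
Through an area πr² the displacement current is I_d·(πr²/πR²) = I_d (r/R)² = 5.75×10^-3 A.

5.75×10^-3 A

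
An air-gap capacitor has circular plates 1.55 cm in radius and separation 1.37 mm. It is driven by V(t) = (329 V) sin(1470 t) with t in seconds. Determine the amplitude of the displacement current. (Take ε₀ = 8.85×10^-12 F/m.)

The displacement current equals the conduction current C dV/dt, which peaks at C V₀ ω.
With C = ε₀A/d = (8.85×10^-12)(7.548×10^-4)/(1.37×10^-3) = 4.876×10^-12 F and ω = 1470 rad/s, I_d,max = (4.876×10^-12)(329)(1470) = 2.36×10^-6 A.

2.36×10^-6 A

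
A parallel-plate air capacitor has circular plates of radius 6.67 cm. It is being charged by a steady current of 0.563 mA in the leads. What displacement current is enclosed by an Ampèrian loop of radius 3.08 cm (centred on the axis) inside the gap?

1.20×10^-4 A

No conduction current crosses the gap, so I_d there equals the 5.63×10^-4 A in the leads.
Since J_d is uniform, the enclosed fraction is (r/R)² = 0.2132, giving I_d,enc = 1.20×10^-4 A.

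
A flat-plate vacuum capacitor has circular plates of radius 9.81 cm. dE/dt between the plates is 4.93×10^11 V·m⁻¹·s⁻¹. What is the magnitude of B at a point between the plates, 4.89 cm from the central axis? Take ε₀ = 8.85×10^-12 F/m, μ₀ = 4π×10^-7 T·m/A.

I_d = ε₀ dΦ_E/dt = ε₀ πR² (dE/dt) = (8.85×10^-12)(0.03023)(4.93×10^11) = 0.1319 A through the full plate area.
∮B·dl = μ₀ I_d,enc with I_d,enc = I_d r²/R² = 0.03277 A; so B = μ₀ I_d,enc/(2πr) = 1.34×10^-7 T.

1.34×10^-7 T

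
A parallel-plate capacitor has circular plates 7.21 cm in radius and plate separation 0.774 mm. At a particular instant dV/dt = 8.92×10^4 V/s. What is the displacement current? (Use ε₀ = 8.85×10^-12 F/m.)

1.67×10^-5 A

C = ε₀A/d = (8.85×10^-12)(0.01633)/(7.74×10^-4) = 1.867×10^-10 F.
I_d = C dV/dt = (1.867×10^-10)(8.92×10^4) = 1.67×10^-5 A.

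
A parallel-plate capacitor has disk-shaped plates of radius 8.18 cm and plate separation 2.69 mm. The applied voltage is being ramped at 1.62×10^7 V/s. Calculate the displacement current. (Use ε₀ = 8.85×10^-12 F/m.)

1.12×10^-3 A

The displacement current equals the charging current C dV/dt. With C = ε₀A/d = (8.85×10^-12)(0.02102)/(2.69×10^-3) = 6.916×10^-11 F, I_d = (6.916×10^-11)(1.62×10^7) = 1.12×10^-3 A.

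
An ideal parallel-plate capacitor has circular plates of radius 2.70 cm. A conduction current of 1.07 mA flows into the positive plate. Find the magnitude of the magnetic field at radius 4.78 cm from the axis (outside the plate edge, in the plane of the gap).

By continuity the displacement current in the gap matches the conduction current: I_d = 1.07×10^-3 A.
With r > R the enclosed displacement current is the full I_d; B = μ₀ I_d / (2πr) = 4.48×10^-9 T.

4.48×10^-9 T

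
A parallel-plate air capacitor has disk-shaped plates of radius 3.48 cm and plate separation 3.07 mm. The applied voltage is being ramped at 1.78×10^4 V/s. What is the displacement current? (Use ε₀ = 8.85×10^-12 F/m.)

E = V/d so dE/dt = (dV/dt)/d = 5.798×10^6 V/(m·s), and I_d = ε₀ A dE/dt = (8.85×10^-12)(3.805×10^-3)(5.798×10^6) = 1.95×10^-7 A.

1.95×10^-7 A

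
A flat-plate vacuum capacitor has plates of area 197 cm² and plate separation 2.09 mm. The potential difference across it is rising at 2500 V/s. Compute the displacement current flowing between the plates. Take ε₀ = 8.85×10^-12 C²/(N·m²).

E = V/d so dE/dt = (dV/dt)/d = 1.196×10^6 V/(m·s), and I_d = ε₀ A dE/dt = (8.85×10^-12)(0.0197)(1.196×10^6) = 2.09×10^-7 A.

2.09×10^-7 A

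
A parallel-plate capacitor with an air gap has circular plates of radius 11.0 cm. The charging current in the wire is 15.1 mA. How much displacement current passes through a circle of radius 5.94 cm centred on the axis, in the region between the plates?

By continuity the displacement current in the gap matches the conduction current: I_d = 0.0151 A.
Through an area πr² the displacement current is I_d·(πr²/πR²) = I_d (r/R)² = 4.40×10^-3 A.

4.40×10^-3 A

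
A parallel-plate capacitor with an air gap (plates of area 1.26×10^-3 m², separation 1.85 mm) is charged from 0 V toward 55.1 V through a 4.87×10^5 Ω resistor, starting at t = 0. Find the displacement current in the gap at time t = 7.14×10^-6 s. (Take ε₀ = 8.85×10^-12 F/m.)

C = ε₀A/d = (8.85×10^-12)(1.26×10^-3)/(1.85×10^-3) = 6.028×10^-12 F, so τ = RC = 2.936×10^-6 s.
The conduction current is I(t) = (V₀/R) e^(−t/τ), and the displacement current between the plates equals it.
t/τ = 2.432; I_d = (55.1/4.87×10^5) · e^(−2.432) = (1.131×10^-4)(0.08786) = 9.94×10^-6 A.

9.94×10^-6 A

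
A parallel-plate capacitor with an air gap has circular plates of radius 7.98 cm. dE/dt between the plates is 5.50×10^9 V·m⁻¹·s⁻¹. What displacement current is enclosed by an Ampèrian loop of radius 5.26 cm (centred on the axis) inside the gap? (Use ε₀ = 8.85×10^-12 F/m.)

Total displacement current: I_d = ε₀(πR²)(dE/dt) = (8.85×10^-12)(0.02001)(5.50×10^9) = 9.740×10^-4 A.
The field is uniform, so I_d,enc = I_d (r/R)² = (9.740×10^-4)(5.26/7.98)² = 4.23×10^-4 A.

4.23×10^-4 A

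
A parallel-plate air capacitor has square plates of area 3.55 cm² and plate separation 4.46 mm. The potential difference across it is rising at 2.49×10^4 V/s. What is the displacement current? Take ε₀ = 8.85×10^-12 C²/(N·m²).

1.75×10^-8 A

The displacement current equals the charging current C dV/dt. With C = ε₀A/d = (8.85×10^-12)(3.55×10^-4)/(4.46×10^-3) = 7.044×10^-13 F, I_d = (7.044×10^-13)(2.49×10^4) = 1.75×10^-8 A.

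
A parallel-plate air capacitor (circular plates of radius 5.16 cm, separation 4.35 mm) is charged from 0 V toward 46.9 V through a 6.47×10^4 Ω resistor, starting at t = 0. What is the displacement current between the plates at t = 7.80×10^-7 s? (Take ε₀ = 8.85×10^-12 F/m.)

3.57×10^-4 A

C = ε₀A/d = (8.85×10^-12)(8.365×10^-3)/(4.35×10^-3) = 1.702×10^-11 F and τ = RC = 1.101×10^-6 s. I_d in the gap equals the RC charging current.
I_d(t) = (V₀/R) e^(−t/τ) = 7.249×10^-4 · e^(−0.7084) = 3.57×10^-4 A.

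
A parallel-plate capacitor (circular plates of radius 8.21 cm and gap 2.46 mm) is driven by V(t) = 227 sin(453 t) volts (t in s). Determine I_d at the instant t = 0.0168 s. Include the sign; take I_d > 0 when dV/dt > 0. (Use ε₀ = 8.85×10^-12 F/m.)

1.89×10^-6 A

C = ε₀A/d = (8.85×10^-12)(0.02118)/(2.46×10^-3) = 7.620×10^-11 F. dV/dt = V₀ω·cos(ωt); at ωt = 7.6104 rad this factor is 0.2412.
I_d = C dV/dt = (7.620×10^-11)(227)(453)(0.2412) = 1.89×10^-6 A.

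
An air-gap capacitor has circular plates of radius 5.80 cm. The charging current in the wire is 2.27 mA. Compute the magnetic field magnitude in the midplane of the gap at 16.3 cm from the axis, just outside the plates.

No conduction current crosses the gap, so I_d there equals the 2.27×10^-3 A in the leads.
With r > R the enclosed displacement current is the full I_d; B = μ₀ I_d / (2πr) = 2.79×10^-9 T.

2.79×10^-9 T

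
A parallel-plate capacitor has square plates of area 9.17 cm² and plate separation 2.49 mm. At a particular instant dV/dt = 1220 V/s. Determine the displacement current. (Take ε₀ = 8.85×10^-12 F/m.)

3.98×10^-9 A

E = V/d so dE/dt = (dV/dt)/d = 4.900×10^5 V/(m·s), and I_d = ε₀ A dE/dt = (8.85×10^-12)(9.17×10^-4)(4.900×10^5) = 3.98×10^-9 A.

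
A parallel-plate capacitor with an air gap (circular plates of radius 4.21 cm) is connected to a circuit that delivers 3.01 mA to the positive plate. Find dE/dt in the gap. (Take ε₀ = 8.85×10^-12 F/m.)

6.11×10^10 V/(m·s)

By continuity, I_d in the gap equals the 3.01 mA flowing in the wire.
Then dE/dt = I_d/(ε₀A) = 6.11×10^10 V/(m·s).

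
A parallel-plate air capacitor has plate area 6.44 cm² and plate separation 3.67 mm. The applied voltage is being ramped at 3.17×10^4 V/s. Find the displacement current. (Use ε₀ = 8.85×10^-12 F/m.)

The displacement current equals the charging current C dV/dt. With C = ε₀A/d = (8.85×10^-12)(6.44×10^-4)/(3.67×10^-3) = 1.553×10^-12 F, I_d = (1.553×10^-12)(3.17×10^4) = 4.92×10^-8 A.

4.92×10^-8 A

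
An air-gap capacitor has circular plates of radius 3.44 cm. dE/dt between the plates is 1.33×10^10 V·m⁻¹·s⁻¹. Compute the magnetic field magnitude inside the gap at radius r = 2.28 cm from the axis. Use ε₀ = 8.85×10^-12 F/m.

1.69×10^-9 T

Total displacement current: I_d = ε₀(πR²)(dE/dt) = (8.85×10^-12)(3.718×10^-3)(1.33×10^10) = 4.376×10^-4 A.
An Ampèrian loop of radius r encloses a fraction (r/R)² of I_d. Then B·2πr = μ₀ I_d (r/R)², giving B = μ₀ I_d r/(2πR²) = 1.69×10^-9 T.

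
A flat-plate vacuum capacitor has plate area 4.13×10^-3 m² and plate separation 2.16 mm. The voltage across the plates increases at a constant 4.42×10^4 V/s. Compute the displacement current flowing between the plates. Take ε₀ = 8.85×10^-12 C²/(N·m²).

The field between the plates is E = V/d, so dE/dt = (4.42×10^4)/(2.16×10^-3 m) = 2.046×10^7 V/(m·s).
I_d = ε₀ A (dE/dt) = (8.85×10^-12)(4.13×10^-3)(2.046×10^7) = 7.48×10^-7 A.

7.48×10^-7 A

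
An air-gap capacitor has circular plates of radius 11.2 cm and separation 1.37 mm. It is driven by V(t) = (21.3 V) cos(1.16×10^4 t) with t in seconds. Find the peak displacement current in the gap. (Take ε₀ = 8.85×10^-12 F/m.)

6.29×10^-5 A

The displacement current equals the conduction current C dV/dt, which peaks at C V₀ ω.
With C = ε₀A/d = (8.85×10^-12)(0.03941)/(1.37×10^-3) = 2.546×10^-10 F and ω = 1.16×10^4 rad/s, I_d,max = (2.546×10^-10)(21.3)(1.16×10^4) = 6.29×10^-5 A.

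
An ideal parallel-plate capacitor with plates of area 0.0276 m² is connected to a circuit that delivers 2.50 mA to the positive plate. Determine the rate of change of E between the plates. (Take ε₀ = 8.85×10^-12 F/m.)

By continuity, I_d in the gap equals the 2.50 mA flowing in the wire.
Then dE/dt = I_d/(ε₀A) = 1.02×10^10 V/(m·s).

1.02×10^10 V/(m·s)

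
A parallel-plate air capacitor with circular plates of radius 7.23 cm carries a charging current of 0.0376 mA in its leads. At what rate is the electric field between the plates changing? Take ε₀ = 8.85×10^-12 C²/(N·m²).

By continuity, I_d in the gap equals the 0.0376 mA flowing in the wire.
Then dE/dt = I_d/(ε₀A) = 2.59×10^8 V/(m·s).

2.59×10^8 V/(m·s)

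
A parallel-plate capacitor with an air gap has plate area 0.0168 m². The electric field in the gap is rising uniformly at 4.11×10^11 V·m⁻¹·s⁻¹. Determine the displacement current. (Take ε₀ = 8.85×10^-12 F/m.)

I_d = ε₀ A (dE/dt) = (8.85×10^-12)(0.0168 m²)(4.11×10^11) = 0.0611 A.

0.0611 A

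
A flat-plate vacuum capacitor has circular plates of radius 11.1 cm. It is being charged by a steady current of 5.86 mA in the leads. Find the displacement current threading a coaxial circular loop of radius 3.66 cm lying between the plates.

By continuity the displacement current in the gap matches the conduction current: I_d = 5.86×10^-3 A.
Since J_d is uniform, the enclosed fraction is (r/R)² = 0.1087, giving I_d,enc = 6.37×10^-4 A.

6.37×10^-4 A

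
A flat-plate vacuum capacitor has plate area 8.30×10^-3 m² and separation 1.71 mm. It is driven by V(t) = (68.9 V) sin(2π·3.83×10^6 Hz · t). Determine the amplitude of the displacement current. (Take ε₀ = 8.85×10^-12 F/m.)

0.0712 A

(dE/dt)_max = V₀ω/d = 9.694×10^11 V/(m·s); ω = 2πf = 2.406×10^7 rad/s.
I_d,max = ε₀ A (dE/dt)_max = (8.85×10^-12)(8.30×10^-3)(9.694×10^11) = 0.0712 A.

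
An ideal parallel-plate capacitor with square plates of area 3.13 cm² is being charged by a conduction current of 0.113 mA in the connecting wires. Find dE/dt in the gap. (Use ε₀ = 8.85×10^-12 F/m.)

By continuity, I_d in the gap equals the 0.113 mA flowing in the wire.
Inverting I_d = ε₀ A dE/dt gives dE/dt = 1.13×10^-4 / (8.85×10^-12 · 3.13×10^-4) = 4.08×10^10 V/(m·s).

4.08×10^10 V/(m·s)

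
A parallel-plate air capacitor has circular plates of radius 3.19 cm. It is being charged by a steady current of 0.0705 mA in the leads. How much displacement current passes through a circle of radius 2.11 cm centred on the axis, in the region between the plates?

3.08×10^-5 A

No conduction current crosses the gap, so I_d there equals the 7.05×10^-5 A in the leads.
Through an area πr² the displacement current is I_d·(πr²/πR²) = I_d (r/R)² = 3.08×10^-5 A.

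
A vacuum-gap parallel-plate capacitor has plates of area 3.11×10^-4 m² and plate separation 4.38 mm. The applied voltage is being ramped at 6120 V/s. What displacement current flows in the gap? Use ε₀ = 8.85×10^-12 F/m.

3.85×10^-9 A

C = ε₀A/d = (8.85×10^-12)(3.11×10^-4)/(4.38×10^-3) = 6.284×10^-13 F.
I_d = C dV/dt = (6.284×10^-13)(6120) = 3.85×10^-9 A.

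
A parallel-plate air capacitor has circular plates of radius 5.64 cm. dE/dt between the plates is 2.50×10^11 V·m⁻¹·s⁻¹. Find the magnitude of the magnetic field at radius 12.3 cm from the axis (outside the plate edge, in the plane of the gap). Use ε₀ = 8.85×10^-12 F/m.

Total displacement current: I_d = ε₀(πR²)(dE/dt) = (8.85×10^-12)(9.993×10^-3)(2.50×10^11) = 0.02211 A.
Outside the plates the loop encloses all of I_d, so B·2πr = μ₀ I_d and B = 3.60×10^-8 T.

3.60×10^-8 T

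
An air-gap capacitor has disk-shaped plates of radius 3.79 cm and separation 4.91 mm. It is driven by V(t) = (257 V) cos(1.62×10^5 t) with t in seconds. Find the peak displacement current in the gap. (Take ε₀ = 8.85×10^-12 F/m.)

The displacement current equals the conduction current C dV/dt, which peaks at C V₀ ω.
With C = ε₀A/d = (8.85×10^-12)(4.513×10^-3)/(4.91×10^-3) = 8.134×10^-12 F and ω = 1.62×10^5 rad/s, I_d,max = (8.134×10^-12)(257)(1.62×10^5) = 3.39×10^-4 A.

3.39×10^-4 A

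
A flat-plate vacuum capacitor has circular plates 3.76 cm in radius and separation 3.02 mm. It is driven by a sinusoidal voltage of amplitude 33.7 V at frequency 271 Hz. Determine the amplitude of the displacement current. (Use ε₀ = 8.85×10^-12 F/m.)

C = ε₀A/d = (8.85×10^-12)(4.441×10^-3)/(3.02×10^-3) = 1.301×10^-11 F; ω = 2πf = 1703 rad/s.
I_d = C dV/dt, so |I_d|_max = C V₀ ω = (1.301×10^-11)(33.7)(1703) = 7.47×10^-7 A.

7.47×10^-7 A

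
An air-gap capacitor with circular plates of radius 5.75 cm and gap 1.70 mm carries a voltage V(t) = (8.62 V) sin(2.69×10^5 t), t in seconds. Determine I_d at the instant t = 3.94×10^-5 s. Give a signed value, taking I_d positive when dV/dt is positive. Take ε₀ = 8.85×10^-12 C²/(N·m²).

-4.85×10^-5 A

dE/dt = (V₀ω/d)·cos(ωt) with ωt = 10.5986 rad: (8.62)(2.69×10^5)(-0.3866)/(1.70×10^-3) = -5.273×10^8 V/(m·s).
I_d = ε₀ A dE/dt = (8.85×10^-12)(0.01039)(-5.273×10^8) = -4.85×10^-5 A.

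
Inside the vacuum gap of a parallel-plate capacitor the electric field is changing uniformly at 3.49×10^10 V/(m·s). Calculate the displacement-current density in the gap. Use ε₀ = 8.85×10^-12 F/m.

J_d = ε₀ ∂E/∂t, so J_d = 0.309 A/m².

0.309 A/m²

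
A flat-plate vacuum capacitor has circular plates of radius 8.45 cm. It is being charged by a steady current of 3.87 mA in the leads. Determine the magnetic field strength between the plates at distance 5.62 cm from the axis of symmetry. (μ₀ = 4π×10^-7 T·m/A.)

6.09×10^-9 T

By continuity the displacement current in the gap matches the conduction current: I_d = 3.87×10^-3 A.
∮B·dl = μ₀ I_d,enc with I_d,enc = I_d r²/R² = 1.712×10^-3 A; so B = μ₀ I_d,enc/(2πr) = 6.09×10^-9 T.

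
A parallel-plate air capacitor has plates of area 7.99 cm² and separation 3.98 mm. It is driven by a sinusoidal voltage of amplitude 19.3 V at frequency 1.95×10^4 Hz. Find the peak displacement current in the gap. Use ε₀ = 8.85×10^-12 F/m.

4.20×10^-6 A

The displacement current equals the conduction current C dV/dt, which peaks at C V₀ ω.
With C = ε₀A/d = (8.85×10^-12)(7.99×10^-4)/(3.98×10^-3) = 1.777×10^-12 F and ω = 2πf = 1.225×10^5 rad/s, I_d,max = (1.777×10^-12)(19.3)(1.225×10^5) = 4.20×10^-6 A.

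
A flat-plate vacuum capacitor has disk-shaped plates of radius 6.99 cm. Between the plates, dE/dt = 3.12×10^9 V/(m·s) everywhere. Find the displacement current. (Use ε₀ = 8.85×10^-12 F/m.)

4.24×10^-4 A

I_d = ε₀ A (dE/dt) = (8.85×10^-12)(0.01535 m²)(3.12×10^9) = 4.24×10^-4 A.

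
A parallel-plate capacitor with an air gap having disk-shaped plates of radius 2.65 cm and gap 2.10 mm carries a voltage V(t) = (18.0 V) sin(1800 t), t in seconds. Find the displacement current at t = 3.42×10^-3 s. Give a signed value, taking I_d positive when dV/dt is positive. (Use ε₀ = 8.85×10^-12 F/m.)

C = ε₀A/d = (8.85×10^-12)(2.206×10^-3)/(2.10×10^-3) = 9.297×10^-12 F. dV/dt = V₀ω·cos(ωt); at ωt = 6.156 rad this factor is 0.9919.
I_d = C dV/dt = (9.297×10^-12)(18.0)(1800)(0.9919) = 2.99×10^-7 A.

2.99×10^-7 A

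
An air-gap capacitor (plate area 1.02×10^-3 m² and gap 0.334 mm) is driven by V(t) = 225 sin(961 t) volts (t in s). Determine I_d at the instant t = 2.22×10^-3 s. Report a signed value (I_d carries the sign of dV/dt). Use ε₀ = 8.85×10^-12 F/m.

C = ε₀A/d = (8.85×10^-12)(1.02×10^-3)/(3.34×10^-4) = 2.703×10^-11 F. dV/dt = V₀ω·cos(ωt); at ωt = 2.13342 rad this factor is -0.5334.
I_d = C dV/dt = (2.703×10^-11)(225)(961)(-0.5334) = -3.12×10^-6 A.

-3.12×10^-6 A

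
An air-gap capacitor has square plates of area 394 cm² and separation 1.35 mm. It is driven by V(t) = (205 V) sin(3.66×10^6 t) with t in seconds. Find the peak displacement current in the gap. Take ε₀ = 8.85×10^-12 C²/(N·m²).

0.194 A

The displacement current equals the conduction current C dV/dt, which peaks at C V₀ ω.
With C = ε₀A/d = (8.85×10^-12)(0.0394)/(1.35×10^-3) = 2.583×10^-10 F and ω = 3.66×10^6 rad/s, I_d,max = (2.583×10^-10)(205)(3.66×10^6) = 0.194 A.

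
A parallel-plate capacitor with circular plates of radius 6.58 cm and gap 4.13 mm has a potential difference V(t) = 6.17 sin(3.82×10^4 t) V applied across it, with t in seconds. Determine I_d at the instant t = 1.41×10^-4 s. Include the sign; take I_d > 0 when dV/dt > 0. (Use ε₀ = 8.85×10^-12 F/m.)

dE/dt = (V₀ω/d)·cos(ωt) with ωt = 5.3862 rad: (6.17)(3.82×10^4)(0.6240)/(4.13×10^-3) = 3.561×10^7 V/(m·s).
I_d = ε₀ A dE/dt = (8.85×10^-12)(0.01360)(3.561×10^7) = 4.29×10^-6 A.

4.29×10^-6 A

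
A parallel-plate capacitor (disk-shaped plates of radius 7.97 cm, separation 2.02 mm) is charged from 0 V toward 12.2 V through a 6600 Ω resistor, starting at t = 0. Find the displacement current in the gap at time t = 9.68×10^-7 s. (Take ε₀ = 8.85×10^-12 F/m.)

3.45×10^-4 A

C = ε₀A/d = (8.85×10^-12)(0.01996)/(2.02×10^-3) = 8.745×10^-11 F, so τ = RC = 5.772×10^-7 s.
The conduction current is I(t) = (V₀/R) e^(−t/τ), and the displacement current between the plates equals it.
t/τ = 1.677; I_d = (12.2/6600) · e^(−1.677) = (1.848×10^-3)(0.1869) = 3.45×10^-4 A.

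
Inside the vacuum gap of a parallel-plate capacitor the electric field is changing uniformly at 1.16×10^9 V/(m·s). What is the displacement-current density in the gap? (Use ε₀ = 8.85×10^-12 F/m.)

0.0103 A/m²

J_d = ε₀ dE/dt = (8.85×10^-12)(1.16×10^9) = 0.0103 A/m².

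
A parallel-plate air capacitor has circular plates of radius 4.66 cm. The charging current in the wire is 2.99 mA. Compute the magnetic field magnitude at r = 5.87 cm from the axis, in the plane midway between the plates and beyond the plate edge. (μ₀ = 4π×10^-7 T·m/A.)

1.02×10^-8 T

Between the plates the displacement current equals the wire current: I_d = 2.99 mA = 2.99×10^-3 A.
With r > R the enclosed displacement current is the full I_d; B = μ₀ I_d / (2πr) = 1.02×10^-8 T.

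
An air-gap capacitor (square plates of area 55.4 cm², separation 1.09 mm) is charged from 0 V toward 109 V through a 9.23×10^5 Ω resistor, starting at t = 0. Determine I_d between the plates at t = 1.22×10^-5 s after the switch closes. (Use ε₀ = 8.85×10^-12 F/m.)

8.80×10^-5 A

C = ε₀A/d = (8.85×10^-12)(5.54×10^-3)/(1.09×10^-3) = 4.498×10^-11 F and τ = RC = 4.152×10^-5 s. I_d in the gap equals the RC charging current.
I_d(t) = (V₀/R) e^(−t/τ) = 1.181×10^-4 · e^(−0.2938) = 8.80×10^-5 A.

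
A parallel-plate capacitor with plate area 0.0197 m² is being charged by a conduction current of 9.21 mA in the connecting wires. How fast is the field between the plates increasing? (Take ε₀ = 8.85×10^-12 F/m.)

5.28×10^10 V/(m·s)

Charge continuity gives I_d = I = 9.21×10^-3 A between the plates.
Then dE/dt = I_d/(ε₀A) = 5.28×10^10 V/(m·s).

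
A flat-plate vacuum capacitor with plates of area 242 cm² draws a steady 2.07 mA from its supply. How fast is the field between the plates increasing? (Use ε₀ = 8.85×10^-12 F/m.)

9.67×10^9 V/(m·s)

Charge continuity gives I_d = I = 2.07×10^-3 A between the plates.
Since I_d = ε₀ A dE/dt, dE/dt = I_d/(ε₀A) = (2.07×10^-3)/((8.85×10^-12)(0.0242)) = 9.67×10^9 V/(m·s).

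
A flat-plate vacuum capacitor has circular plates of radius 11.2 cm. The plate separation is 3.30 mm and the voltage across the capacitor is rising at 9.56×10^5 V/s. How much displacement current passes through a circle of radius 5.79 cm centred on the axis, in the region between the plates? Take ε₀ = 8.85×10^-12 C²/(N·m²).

dE/dt = (dV/dt)/d = 2.897×10^8 V/(m·s); I_d = ε₀(πR²)(dE/dt) = (8.85×10^-12)(0.03941)(2.897×10^8) = 1.010×10^-4 A.
Through an area πr² the displacement current is I_d·(πr²/πR²) = I_d (r/R)² = 2.70×10^-5 A.

2.70×10^-5 A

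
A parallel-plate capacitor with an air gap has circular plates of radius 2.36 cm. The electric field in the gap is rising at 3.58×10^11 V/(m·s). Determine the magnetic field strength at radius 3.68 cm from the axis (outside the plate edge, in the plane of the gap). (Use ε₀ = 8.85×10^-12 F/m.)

3.01×10^-8 T

Total displacement current: I_d = ε₀(πR²)(dE/dt) = (8.85×10^-12)(1.750×10^-3)(3.58×10^11) = 5.545×10^-3 A.
For r ≥ R the full I_d is enclosed: B = μ₀ I_d/(2πr) = (4π×10^-7)(5.545×10^-3)/(2π·0.0368) = 3.01×10^-8 T.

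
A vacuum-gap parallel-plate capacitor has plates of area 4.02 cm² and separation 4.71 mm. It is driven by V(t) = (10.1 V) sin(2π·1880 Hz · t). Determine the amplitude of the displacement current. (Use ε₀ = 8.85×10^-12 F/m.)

9.01×10^-8 A

(dE/dt)_max = V₀ω/d = 2.533×10^7 V/(m·s); ω = 2πf = 1.181×10^4 rad/s.
I_d,max = ε₀ A (dE/dt)_max = (8.85×10^-12)(4.02×10^-4)(2.533×10^7) = 9.01×10^-8 A.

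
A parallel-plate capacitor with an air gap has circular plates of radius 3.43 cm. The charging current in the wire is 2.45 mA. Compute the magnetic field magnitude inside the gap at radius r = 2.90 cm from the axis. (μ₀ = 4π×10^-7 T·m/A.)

Between the plates the displacement current equals the wire current: I_d = 2.45 mA = 2.45×10^-3 A.
An Ampèrian loop of radius r encloses a fraction (r/R)² of I_d. Then B·2πr = μ₀ I_d (r/R)², giving B = μ₀ I_d r/(2πR²) = 1.21×10^-8 T.

1.21×10^-8 T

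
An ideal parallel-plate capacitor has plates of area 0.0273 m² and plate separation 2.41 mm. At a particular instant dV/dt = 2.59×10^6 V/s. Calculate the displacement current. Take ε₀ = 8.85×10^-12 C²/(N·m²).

2.60×10^-4 A

The field between the plates is E = V/d, so dE/dt = (2.59×10^6)/(2.41×10^-3 m) = 1.075×10^9 V/(m·s).
I_d = ε₀ A (dE/dt) = (8.85×10^-12)(0.0273)(1.075×10^9) = 2.60×10^-4 A.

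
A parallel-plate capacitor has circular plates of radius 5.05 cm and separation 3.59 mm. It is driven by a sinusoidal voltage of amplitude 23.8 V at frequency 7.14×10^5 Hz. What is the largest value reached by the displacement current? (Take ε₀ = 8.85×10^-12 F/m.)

2.11×10^-3 A

(dE/dt)_max = V₀ω/d = 2.974×10^10 V/(m·s); ω = 2πf = 4.486×10^6 rad/s.
I_d,max = ε₀ A (dE/dt)_max = (8.85×10^-12)(8.012×10^-3)(2.974×10^10) = 2.11×10^-3 A.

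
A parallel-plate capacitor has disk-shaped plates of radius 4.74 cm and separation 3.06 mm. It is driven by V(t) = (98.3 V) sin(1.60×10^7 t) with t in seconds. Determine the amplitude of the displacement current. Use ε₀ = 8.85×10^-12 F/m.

(dE/dt)_max = V₀ω/d = 5.140×10^11 V/(m·s); ω = 1.60×10^7 rad/s.
I_d,max = ε₀ A (dE/dt)_max = (8.85×10^-12)(7.058×10^-3)(5.140×10^11) = 0.0321 A.

0.0321 A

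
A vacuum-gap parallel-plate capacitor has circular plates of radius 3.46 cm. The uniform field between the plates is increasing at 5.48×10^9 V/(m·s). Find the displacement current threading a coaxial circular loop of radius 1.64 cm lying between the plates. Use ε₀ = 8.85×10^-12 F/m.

4.10×10^-5 A

I_d = ε₀ dΦ_E/dt = ε₀ πR² (dE/dt) = (8.85×10^-12)(3.761×10^-3)(5.48×10^9) = 1.824×10^-4 A through the full plate area.
Since J_d is uniform, the enclosed fraction is (r/R)² = 0.2247, giving I_d,enc = 4.10×10^-5 A.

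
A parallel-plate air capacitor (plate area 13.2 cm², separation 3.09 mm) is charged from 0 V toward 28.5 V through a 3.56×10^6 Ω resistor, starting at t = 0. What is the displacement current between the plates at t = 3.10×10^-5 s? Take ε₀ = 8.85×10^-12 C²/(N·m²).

8.00×10^-7 A

With C = ε₀A/d = (8.85×10^-12)(1.32×10^-3)/(3.09×10^-3) = 3.781×10^-12 F, the time constant is τ = RC = 1.346×10^-5 s, so t/τ = 2.303 and e^(−t/τ) = 0.09996.
I_d = I_cond = (V₀/R) e^(−t/τ) = (8.006×10^-6)(0.09996) = 8.00×10^-7 A.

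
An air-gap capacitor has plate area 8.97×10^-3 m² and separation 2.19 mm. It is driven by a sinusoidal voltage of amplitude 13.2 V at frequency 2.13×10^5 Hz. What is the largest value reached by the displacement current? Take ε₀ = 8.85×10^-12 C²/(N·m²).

(dE/dt)_max = V₀ω/d = 8.065×10^9 V/(m·s); ω = 2πf = 1.338×10^6 rad/s.
I_d,max = ε₀ A (dE/dt)_max = (8.85×10^-12)(8.97×10^-3)(8.065×10^9) = 6.40×10^-4 A.

6.40×10^-4 A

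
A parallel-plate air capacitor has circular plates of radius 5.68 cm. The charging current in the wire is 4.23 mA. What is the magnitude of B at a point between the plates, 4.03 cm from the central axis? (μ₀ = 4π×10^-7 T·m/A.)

1.06×10^-8 T

Between the plates the displacement current equals the wire current: I_d = 4.23 mA = 4.23×10^-3 A.
For r < R the Ampère–Maxwell law gives B(2πr) = μ₀ I_d (r²/R²), so B = μ₀ I_d r/(2πR²) = (4π×10^-7)(4.23×10^-3)(0.0403)/(2π·0.0568²) = 1.06×10^-8 T.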